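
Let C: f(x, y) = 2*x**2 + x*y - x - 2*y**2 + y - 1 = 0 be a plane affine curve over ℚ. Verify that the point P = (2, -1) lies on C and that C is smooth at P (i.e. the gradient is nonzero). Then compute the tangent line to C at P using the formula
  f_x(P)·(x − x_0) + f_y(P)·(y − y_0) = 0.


Tangent line at P: 6*x + 7*y - 5 = 0.

Step 1: f(2, -1) = 0, so P lies on C.
Step 2: partial derivatives
  f_x(x, y) = 4*x + y - 1, f_y(x, y) = x - 4*y + 1.
  f_x(P) = 6, f_y(P) = 7 (gradient nonzero, so P is smooth).
Step 3: tangent line at P: 6·(x − 2) + 7·(y − -1) = 0.
Expanding: 6*x + 7*y - 5 = 0.


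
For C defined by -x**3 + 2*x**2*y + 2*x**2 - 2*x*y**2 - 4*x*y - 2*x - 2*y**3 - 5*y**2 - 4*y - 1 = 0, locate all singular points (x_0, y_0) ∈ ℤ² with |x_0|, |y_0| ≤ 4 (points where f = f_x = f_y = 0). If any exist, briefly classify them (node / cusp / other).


Singular points: {(0, -1)}; classification: cusp.

Compute partial derivatives:
  f_x = -3*x**2 + 4*x*y + 4*x - 2*y**2 - 4*y - 2.
  f_y = 2*x**2 - 4*x*y - 4*x - 6*y**2 - 10*y - 4.
Scan x_0 ∈ {−4, ..., 4}. For each x_0, f_y(x_0, y) is a polynomial in y; find its integer roots y ∈ {−4, ..., 4}, then test f_x and f at those candidates.
  x = -4: f_y(-4, y) = -6*y**2 + 6*y + 44; no integer root y with |y| ≤ 4.
  x = -3: f_y(-3, y) = -6*y**2 + 2*y + 26; no integer root y with |y| ≤ 4.
  x = -2: f_y(-2, y) = -6*y**2 - 2*y + 12; no integer root y with |y| ≤ 4.
  x = -1: f_y(-1, y) = -6*y**2 - 6*y + 2; no integer root y with |y| ≤ 4.
  x = 0: f_y(0, y) = -6*y**2 - 10*y - 4; vanishes at y ∈ {-1}. (0, -1): f_x = 0, f = 0 — SINGULAR.
  x = 1: f_y(1, y) = -6*y**2 - 14*y - 6; no integer root y with |y| ≤ 4.
  x = 2: f_y(2, y) = -6*y**2 - 18*y - 4; no integer root y with |y| ≤ 4.
  x = 3: f_y(3, y) = -6*y**2 - 22*y + 2; no integer root y with |y| ≤ 4.
  x = 4: f_y(4, y) = -6*y**2 - 26*y + 12; no integer root y with |y| ≤ 4.
Only singular point on the grid: (0, -1).
Classify: substitute x = 0 + u, y = -1 + v and expand: f = -u**3 + 2*u**2*v - 2*u*v**2 - 2*v**3 + v**2.
No constant or linear terms (consistent with a singular point). Quadratic part: v**2. Cubic part: -u**3 + 2*u**2*v - 2*u*v**2 - 2*v**3.
The quadratic part v**2 is a perfect square, so there is a single (double) tangent line v = 0, i.e. y = -1. Restricting the cubic part to that line (v = 0) leaves -u**3 ≠ 0, so f is not divisible by v and the branch is v² ≈ u**3 to lowest order — this is a cusp.
Classification: cusp.


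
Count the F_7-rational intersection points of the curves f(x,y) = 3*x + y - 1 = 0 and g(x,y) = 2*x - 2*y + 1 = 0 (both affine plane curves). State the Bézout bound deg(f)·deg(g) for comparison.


Common zeros: {(1, 5)}; count = 1; Bézout bound = 1.

deg(f) = 1, deg(g) = 1, so Bézout bound = 1.
Scan x ∈ F_7. For each x, list the y ∈ F_7 with f(x, y) ≡ 0 and those with g(x, y) ≡ 0 (mod 7); the common zeros in that column are the intersection.
  x = 0: f ≡ 0 at y ∈ {1}; g ≡ 0 at y ∈ {4}; common: ∅.
  x = 1: f ≡ 0 at y ∈ {5}; g ≡ 0 at y ∈ {5}; common: {5}.
  x = 2: f ≡ 0 at y ∈ {2}; g ≡ 0 at y ∈ {6}; common: ∅.
  x = 3: f ≡ 0 at y ∈ {6}; g ≡ 0 at y ∈ {0}; common: ∅.
  x = 4: f ≡ 0 at y ∈ {3}; g ≡ 0 at y ∈ {1}; common: ∅.
  x = 5: f ≡ 0 at y ∈ {0}; g ≡ 0 at y ∈ {2}; common: ∅.
  x = 6: f ≡ 0 at y ∈ {4}; g ≡ 0 at y ∈ {3}; common: ∅.
Collecting: common zeros = {(1, 5)}, so the count is 1.
Comparison with the Bézout bound: 1 ≤ 1 = deg(f)·deg(g), as expected for curves with no common component (the bound is attained).


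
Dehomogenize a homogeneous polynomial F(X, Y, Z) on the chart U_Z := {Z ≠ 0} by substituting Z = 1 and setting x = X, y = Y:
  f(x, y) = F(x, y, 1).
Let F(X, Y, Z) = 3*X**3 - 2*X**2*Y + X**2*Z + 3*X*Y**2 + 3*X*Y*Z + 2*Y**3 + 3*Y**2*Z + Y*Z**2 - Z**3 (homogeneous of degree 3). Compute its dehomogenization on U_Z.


f(x, y) = 3*x**3 - 2*x**2*y + x**2 + 3*x*y**2 + 3*x*y + 2*y**3 + 3*y**2 + y - 1

On U_Z we set Z = 1. Each monomial c·X^i·Y^j·Z^k in F becomes c·x^i·y^j·1^k = c·x^i·y^j.
Substituting Z = 1: F(X, Y, 1) = 3*x**3 - 2*x**2*y + x**2 + 3*x*y**2 + 3*x*y + 2*y**3 + 3*y**2 + y - 1.
Note: deg(f) ≤ deg(F) = 3; strict inequality happens when F is divisible by Z (lost terms).


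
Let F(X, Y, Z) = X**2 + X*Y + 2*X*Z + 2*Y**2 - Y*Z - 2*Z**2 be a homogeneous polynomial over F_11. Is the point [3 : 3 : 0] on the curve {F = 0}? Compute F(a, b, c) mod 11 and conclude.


F(3,3,0) ≡ 3 (mod 11); P is NOT on the curve.

Evaluate F(3, 3, 0) term-by-term (mod 11).
  X**2 ↦ 1·9·1·1 = 9
  X*Y ↦ 1·3·3·1 = 9
  2*X*Z ↦ 2·3·1·0 = 0
  2*Y**2 ↦ 2·1·9·1 = 18
  -Y*Z ↦ -1·1·3·0 = 0
  -2*Z**2 ↦ -2·1·1·0 = 0
Sum: F(3, 3, 0) = (9) + (9) + (0) + (18) + (0) + (0) = 36.
Reducing mod 11: 36 ≡ 3 (mod 11).
Since F(a, b, c) ≡ 3 ≠ 0 (mod 11), P does NOT lie on the curve.


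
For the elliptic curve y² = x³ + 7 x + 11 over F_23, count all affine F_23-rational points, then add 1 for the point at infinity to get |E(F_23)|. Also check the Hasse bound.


Affine points = {(3, 6), (3, 17), (6, 4), (6, 19), (7, 9), (7, 14), (8, 2), (8, 21), (10, 0), (11, 4), (11, 19), (12, 11), (12, 12), (14, 1), (14, 22), (15, 8), (15, 15), (17, 11), (17, 12), (18, 9), (18, 14), (20, 3), (20, 20), (21, 9), (21, 14), (22, 7), (22, 16)}; affine count = 27; |E(F_23)| = 28.

Discriminant check: Δ ∝ 4a³ + 27b² = 4·7³ + 27·11² = 4·343 + 27·121 ≡ 16 (mod 23). Nonzero ⇒ E is nonsingular.
For each x ∈ F_23, compute rhs = x³ + 7·x + 11 mod 23, then count y ∈ F_23 with y² ≡ rhs.
  x = 0: rhs = 11, matching y values: none (0 points).
  x = 1: rhs = 19, matching y values: none (0 points).
  x = 2: rhs = 10, matching y values: none (0 points).
  x = 3: rhs = 13, matching y values: 6, 17 (2 points).
  x = 4: rhs = 11, matching y values: none (0 points).
  x = 5: rhs = 10, matching y values: none (0 points).
  x = 6: rhs = 16, matching y values: 4, 19 (2 points).
  x = 7: rhs = 12, matching y values: 9, 14 (2 points).
  x = 8: rhs = 4, matching y values: 2, 21 (2 points).
  x = 9: rhs = 21, matching y values: none (0 points).
  x = 10: rhs = 0, matching y values: 0 (1 points).
  x = 11: rhs = 16, matching y values: 4, 19 (2 points).
  x = 12: rhs = 6, matching y values: 11, 12 (2 points).
  x = 13: rhs = 22, matching y values: none (0 points).
  x = 14: rhs = 1, matching y values: 1, 22 (2 points).
  x = 15: rhs = 18, matching y values: 8, 15 (2 points).
  x = 16: rhs = 10, matching y values: none (0 points).
  x = 17: rhs = 6, matching y values: 11, 12 (2 points).
  x = 18: rhs = 12, matching y values: 9, 14 (2 points).
  x = 19: rhs = 11, matching y values: none (0 points).
  x = 20: rhs = 9, matching y values: 3, 20 (2 points).
  x = 21: rhs = 12, matching y values: 9, 14 (2 points).
  x = 22: rhs = 3, matching y values: 7, 16 (2 points).
Total affine count: 27.
Full point count |E(F_23)| = 27 + 1 = 28.
Hasse bound: |28 − (23+1)| = |4| = 4 ≤ 2√23 ≈ 9.5917 ✓.


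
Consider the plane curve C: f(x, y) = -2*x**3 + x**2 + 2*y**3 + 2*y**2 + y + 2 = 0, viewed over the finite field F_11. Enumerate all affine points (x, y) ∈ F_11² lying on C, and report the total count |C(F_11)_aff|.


Affine F_11-points: {(0, 3), (1, 4), (1, 7), (1, 10), (2, 4), (2, 7), (2, 10), (3, 4), (3, 7), (3, 10), (4, 0), (6, 3), (7, 5), (8, 9), (9, 0)}; count = 15.

For each of the 121 pairs (x, y) ∈ F_11², evaluate f(x, y) mod 11. Record the zeros.
  x = 0: [0↦2, 1↦7, 2↦6, 3↦0, 4↦1, 5↦10, 6↦6, 7↦1, 8↦7, 9↦3, 10↦1]  zeros at y ∈ {3}
  x = 1: [0↦1, 1↦6, 2↦5, 3↦10, 4↦0, 5↦9, 6↦5, 7↦0, 8↦6, 9↦2, 10↦0]  zeros at y ∈ {4, 7, 10}
  x = 2: [0↦1, 1↦6, 2↦5, 3↦10, 4↦0, 5↦9, 6↦5, 7↦0, 8↦6, 9↦2, 10↦0]  zeros at y ∈ {4, 7, 10}
  x = 3: [0↦1, 1↦6, 2↦5, 3↦10, 4↦0, 5↦9, 6↦5, 7↦0, 8↦6, 9↦2, 10↦0]  zeros at y ∈ {4, 7, 10}
  x = 4: [0↦0, 1↦5, 2↦4, 3↦9, 4↦10, 5↦8, 6↦4, 7↦10, 8↦5, 9↦1, 10↦10]  zeros at y ∈ {0}
  x = 5: [0↦8, 1↦2, 2↦1, 3↦6, 4↦7, 5↦5, 6↦1, 7↦7, 8↦2, 9↦9, 10↦7]  zeros at y ∈ ∅
  x = 6: [0↦2, 1↦7, 2↦6, 3↦0, 4↦1, 5↦10, 6↦6, 7↦1, 8↦7, 9↦3, 10↦1]  zeros at y ∈ {3}
  x = 7: [0↦3, 1↦8, 2↦7, 3↦1, 4↦2, 5↦0, 6↦7, 7↦2, 8↦8, 9↦4, 10↦2]  zeros at y ∈ {5}
  x = 8: [0↦10, 1↦4, 2↦3, 3↦8, 4↦9, 5↦7, 6↦3, 7↦9, 8↦4, 9↦0, 10↦9]  zeros at y ∈ {9}
  x = 9: [0↦0, 1↦5, 2↦4, 3↦9, 4↦10, 5↦8, 6↦4, 7↦10, 8↦5, 9↦1, 10↦10]  zeros at y ∈ {0}
  x = 10: [0↦5, 1↦10, 2↦9, 3↦3, 4↦4, 5↦2, 6↦9, 7↦4, 8↦10, 9↦6, 10↦4]  zeros at y ∈ ∅
Collecting zeros: affine points = {(0, 3), (1, 4), (1, 7), (1, 10), (2, 4), (2, 7), (2, 10), (3, 4), (3, 7), (3, 10), (4, 0), (6, 3), (7, 5), (8, 9), (9, 0)}.
Total count |C(F_11)_aff| = 15.


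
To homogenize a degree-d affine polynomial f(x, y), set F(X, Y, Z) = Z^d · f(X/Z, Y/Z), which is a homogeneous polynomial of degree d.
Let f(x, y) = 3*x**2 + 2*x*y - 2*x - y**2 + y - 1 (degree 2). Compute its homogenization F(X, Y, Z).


F(X, Y, Z) = 3*X**2 + 2*X*Y - 2*X*Z - Y**2 + Y*Z - Z**2

deg(f) = 2.
Substitute x = X/Z, y = Y/Z into f, then multiply by Z^2.
  monomial 3·x^2·y^0 ↦ 3·X^2·Y^0·Z^0.
  monomial 2·x^1·y^1 ↦ 2·X^1·Y^1·Z^0.
  monomial -2·x^1·y^0 ↦ -2·X^1·Y^0·Z^1.
  monomial -1·x^0·y^2 ↦ -1·X^0·Y^2·Z^0.
  monomial 1·x^0·y^1 ↦ 1·X^0·Y^1·Z^1.
  monomial -1·x^0·y^0 ↦ -1·X^0·Y^0·Z^2.
Collecting: F(X, Y, Z) = 3*X**2 + 2*X*Y - 2*X*Z - Y**2 + Y*Z - Z**2.


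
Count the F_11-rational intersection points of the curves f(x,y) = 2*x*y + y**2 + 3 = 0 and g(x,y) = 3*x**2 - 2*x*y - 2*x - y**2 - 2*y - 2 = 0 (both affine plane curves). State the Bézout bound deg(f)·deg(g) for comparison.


Common zeros: {(2, 10), (9, 3)}; count = 2; Bézout bound = 4.

deg(f) = 2, deg(g) = 2, so Bézout bound = 4.
Scan x ∈ F_11. For each x, list the y ∈ F_11 with f(x, y) ≡ 0 and those with g(x, y) ≡ 0 (mod 11); the common zeros in that column are the intersection.
  x = 0: f ≡ 0 at y ∈ ∅; g ≡ 0 at y ∈ ∅; common: ∅.
  x = 1: f ≡ 0 at y ∈ {2, 7}; g ≡ 0 at y ∈ {3, 4}; common: ∅.
  x = 2: f ≡ 0 at y ∈ {8, 10}; g ≡ 0 at y ∈ {6, 10}; common: {10}.
  x = 3: f ≡ 0 at y ∈ ∅; g ≡ 0 at y ∈ ∅; common: ∅.
  x = 4: f ≡ 0 at y ∈ ∅; g ≡ 0 at y ∈ ∅; common: ∅.
  x = 5: f ≡ 0 at y ∈ {6}; g ≡ 0 at y ∈ {5}; common: ∅.
  x = 6: f ≡ 0 at y ∈ {5}; g ≡ 0 at y ∈ {4}; common: ∅.
  x = 7: f ≡ 0 at y ∈ ∅; g ≡ 0 at y ∈ ∅; common: ∅.
  x = 8: f ≡ 0 at y ∈ ∅; g ≡ 0 at y ∈ ∅; common: ∅.
  x = 9: f ≡ 0 at y ∈ {1, 3}; g ≡ 0 at y ∈ {3, 10}; common: {3}.
  x = 10: f ≡ 0 at y ∈ {4, 9}; g ≡ 0 at y ∈ {5, 6}; common: ∅.
Collecting: common zeros = {(2, 10), (9, 3)}, so the count is 2.
Comparison with the Bézout bound: 2 ≤ 4 = deg(f)·deg(g), as expected for curves with no common component (the affine F_11-count falls short of the bound because intersections may lie at infinity, over extension fields, or carry multiplicity).


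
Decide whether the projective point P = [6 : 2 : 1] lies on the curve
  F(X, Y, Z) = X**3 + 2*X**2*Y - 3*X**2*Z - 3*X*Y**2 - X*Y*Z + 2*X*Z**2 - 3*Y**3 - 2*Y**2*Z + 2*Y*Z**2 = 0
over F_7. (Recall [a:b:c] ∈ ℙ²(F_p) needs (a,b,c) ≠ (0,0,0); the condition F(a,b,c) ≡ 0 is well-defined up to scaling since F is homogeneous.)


F(6,2,1) ≡ 5 (mod 7); P is NOT on the curve.

Evaluate F(6, 2, 1) term-by-term (mod 7).
  X**3 ↦ 1·216·1·1 = 216
  2*X**2*Y ↦ 2·36·2·1 = 144
  -3*X**2*Z ↦ -3·36·1·1 = -108
  -3*X*Y**2 ↦ -3·6·4·1 = -72
  -X*Y*Z ↦ -1·6·2·1 = -12
  2*X*Z**2 ↦ 2·6·1·1 = 12
  -3*Y**3 ↦ -3·1·8·1 = -24
  -2*Y**2*Z ↦ -2·1·4·1 = -8
  2*Y*Z**2 ↦ 2·1·2·1 = 4
Sum: F(6, 2, 1) = (216) + (144) + (-108) + (-72) + (-12) + (12) + (-24) + (-8) + (4) = 152.
Reducing mod 7: 152 ≡ 5 (mod 7).
Since F(a, b, c) ≡ 5 ≠ 0 (mod 7), P does NOT lie on the curve.


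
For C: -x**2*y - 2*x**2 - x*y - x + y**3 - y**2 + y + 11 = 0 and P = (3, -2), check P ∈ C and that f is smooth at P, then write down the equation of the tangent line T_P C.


Tangent line at P: x + 5*y + 7 = 0.

Step 1: f(3, -2) = 0, so P lies on C.
Step 2: partial derivatives
  f_x(x, y) = -2*x*y - 4*x - y - 1, f_y(x, y) = -x**2 - x + 3*y**2 - 2*y + 1.
  f_x(P) = 1, f_y(P) = 5 (gradient nonzero, so P is smooth).
Step 3: tangent line at P: 1·(x − 3) + 5·(y − -2) = 0.
Expanding: x + 5*y + 7 = 0.


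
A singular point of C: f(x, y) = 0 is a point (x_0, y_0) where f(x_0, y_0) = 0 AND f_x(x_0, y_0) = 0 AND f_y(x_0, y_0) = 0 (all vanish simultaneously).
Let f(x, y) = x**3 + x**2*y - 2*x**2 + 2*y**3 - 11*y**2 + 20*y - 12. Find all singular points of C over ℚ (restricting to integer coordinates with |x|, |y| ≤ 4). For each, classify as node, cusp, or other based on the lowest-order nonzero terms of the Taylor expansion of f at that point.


Singular points: {(0, 2)}; classification: cusp.

Compute partial derivatives:
  f_x = 3*x**2 + 2*x*y - 4*x.
  f_y = x**2 + 6*y**2 - 22*y + 20.
Scan x_0 ∈ {−4, ..., 4}. For each x_0, f_y(x_0, y) is a polynomial in y; find its integer roots y ∈ {−4, ..., 4}, then test f_x and f at those candidates.
  x = -4: f_y(-4, y) = 6*y**2 - 22*y + 36; no integer root y with |y| ≤ 4.
  x = -3: f_y(-3, y) = 6*y**2 - 22*y + 29; no integer root y with |y| ≤ 4.
  x = -2: f_y(-2, y) = 6*y**2 - 22*y + 24; no integer root y with |y| ≤ 4.
  x = -1: f_y(-1, y) = 6*y**2 - 22*y + 21; no integer root y with |y| ≤ 4.
  x = 0: f_y(0, y) = 6*y**2 - 22*y + 20; vanishes at y ∈ {2}. (0, 2): f_x = 0, f = 0 — SINGULAR.
  x = 1: f_y(1, y) = 6*y**2 - 22*y + 21; no integer root y with |y| ≤ 4.
  x = 2: f_y(2, y) = 6*y**2 - 22*y + 24; no integer root y with |y| ≤ 4.
  x = 3: f_y(3, y) = 6*y**2 - 22*y + 29; no integer root y with |y| ≤ 4.
  x = 4: f_y(4, y) = 6*y**2 - 22*y + 36; no integer root y with |y| ≤ 4.
Only singular point on the grid: (0, 2).
Classify: substitute x = 0 + u, y = 2 + v and expand: f = u**3 + u**2*v + 2*v**3 + v**2.
No constant or linear terms (consistent with a singular point). Quadratic part: v**2. Cubic part: u**3 + u**2*v + 2*v**3.
The quadratic part v**2 is a perfect square, so there is a single (double) tangent line v = 0, i.e. y = 2. Restricting the cubic part to that line (v = 0) leaves u**3 ≠ 0, so f is not divisible by v and the branch is v² ≈ -u**3 to lowest order — this is a cusp.
Classification: cusp.


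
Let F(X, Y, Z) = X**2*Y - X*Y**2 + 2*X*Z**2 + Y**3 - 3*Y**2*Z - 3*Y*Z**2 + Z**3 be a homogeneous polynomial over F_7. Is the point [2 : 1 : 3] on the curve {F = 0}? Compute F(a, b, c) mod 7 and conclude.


F(2,1,3) ≡ 2 (mod 7); P is NOT on the curve.

Evaluate F(2, 1, 3) term-by-term (mod 7).
  X**2*Y ↦ 1·4·1·1 = 4
  -X*Y**2 ↦ -1·2·1·1 = -2
  2*X*Z**2 ↦ 2·2·1·9 = 36
  Y**3 ↦ 1·1·1·1 = 1
  -3*Y**2*Z ↦ -3·1·1·3 = -9
  -3*Y*Z**2 ↦ -3·1·1·9 = -27
  Z**3 ↦ 1·1·1·27 = 27
Sum: F(2, 1, 3) = (4) + (-2) + (36) + (1) + (-9) + (-27) + (27) = 30.
Reducing mod 7: 30 ≡ 2 (mod 7).
Since F(a, b, c) ≡ 2 ≠ 0 (mod 7), P does NOT lie on the curve.


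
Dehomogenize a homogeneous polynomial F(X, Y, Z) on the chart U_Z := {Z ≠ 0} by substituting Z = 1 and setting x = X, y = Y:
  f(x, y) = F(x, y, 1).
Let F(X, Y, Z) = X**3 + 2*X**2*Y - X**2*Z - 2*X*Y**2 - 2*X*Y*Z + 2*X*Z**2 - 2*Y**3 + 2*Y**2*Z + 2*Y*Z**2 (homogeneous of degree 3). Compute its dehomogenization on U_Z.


f(x, y) = x**3 + 2*x**2*y - x**2 - 2*x*y**2 - 2*x*y + 2*x - 2*y**3 + 2*y**2 + 2*y

On U_Z we set Z = 1. Each monomial c·X^i·Y^j·Z^k in F becomes c·x^i·y^j·1^k = c·x^i·y^j.
Substituting Z = 1: F(X, Y, 1) = x**3 + 2*x**2*y - x**2 - 2*x*y**2 - 2*x*y + 2*x - 2*y**3 + 2*y**2 + 2*y.
Note: deg(f) ≤ deg(F) = 3; strict inequality happens when F is divisible by Z (lost terms).


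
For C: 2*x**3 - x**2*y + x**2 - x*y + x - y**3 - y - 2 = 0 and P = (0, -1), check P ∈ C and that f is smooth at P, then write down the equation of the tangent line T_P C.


Tangent line at P: 2*x - 4*y - 4 = 0.

Step 1: f(0, -1) = 0, so P lies on C.
Step 2: partial derivatives
  f_x(x, y) = 6*x**2 - 2*x*y + 2*x - y + 1, f_y(x, y) = -x**2 - x - 3*y**2 - 1.
  f_x(P) = 2, f_y(P) = -4 (gradient nonzero, so P is smooth).
Step 3: tangent line at P: 2·(x − 0) + -4·(y − -1) = 0.
Expanding: 2*x - 4*y - 4 = 0.


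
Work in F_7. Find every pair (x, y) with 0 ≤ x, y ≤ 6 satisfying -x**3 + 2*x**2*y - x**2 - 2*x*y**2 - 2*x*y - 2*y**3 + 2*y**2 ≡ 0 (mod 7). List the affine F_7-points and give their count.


Affine F_7-points: {(0, 0), (0, 1), (1, 3), (1, 5), (1, 6), (2, 2), (5, 6), (6, 0)}; count = 8.

For each of the 49 pairs (x, y) ∈ F_7², evaluate f(x, y) mod 7. Record the zeros.
  x = 0: [0↦0, 1↦0, 2↦6, 3↦6, 4↦2, 5↦3, 6↦4]  zeros at y ∈ {0, 1}
  x = 1: [0↦5, 1↦3, 2↦3, 3↦0, 4↦3, 5↦0, 6↦0]  zeros at y ∈ {3, 5, 6}
  x = 2: [0↦2, 1↦2, 2↦0, 3↦5, 4↦5, 5↦2, 6↦5]  zeros at y ∈ {2}
  x = 3: [0↦6, 1↦5, 2↦5, 3↦1, 4↦2, 5↦3, 6↦6]  zeros at y ∈ ∅
  x = 4: [0↦4, 1↦6, 2↦5, 3↦3, 4↦2, 5↦4, 6↦4]  zeros at y ∈ ∅
  x = 5: [0↦4, 1↦6, 2↦1, 3↦5, 4↦6, 5↦6, 6↦0]  zeros at y ∈ {6}
  x = 6: [0↦0, 1↦6, 2↦1, 3↦1, 4↦1, 5↦3, 6↦2]  zeros at y ∈ {0}
Collecting zeros: affine points = {(0, 0), (0, 1), (1, 3), (1, 5), (1, 6), (2, 2), (5, 6), (6, 0)}.
Total count |C(F_7)_aff| = 8.


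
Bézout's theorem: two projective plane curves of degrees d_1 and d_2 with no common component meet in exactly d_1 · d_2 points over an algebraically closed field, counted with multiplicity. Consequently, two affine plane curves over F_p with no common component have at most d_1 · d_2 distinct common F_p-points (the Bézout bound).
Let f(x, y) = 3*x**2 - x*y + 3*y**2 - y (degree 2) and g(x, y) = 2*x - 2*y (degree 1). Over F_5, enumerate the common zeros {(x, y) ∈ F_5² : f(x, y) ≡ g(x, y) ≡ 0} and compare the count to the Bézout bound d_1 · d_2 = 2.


Common zeros: {(0, 0)}; count = 1; Bézout bound = 2.

deg(f) = 2, deg(g) = 1, so Bézout bound = 2.
Scan x ∈ F_5. For each x, list the y ∈ F_5 with f(x, y) ≡ 0 and those with g(x, y) ≡ 0 (mod 5); the common zeros in that column are the intersection.
  x = 0: f ≡ 0 at y ∈ {0, 2}; g ≡ 0 at y ∈ {0}; common: {0}.
  x = 1: f ≡ 0 at y ∈ ∅; g ≡ 0 at y ∈ {1}; common: ∅.
  x = 2: f ≡ 0 at y ∈ {3}; g ≡ 0 at y ∈ {2}; common: ∅.
  x = 3: f ≡ 0 at y ∈ ∅; g ≡ 0 at y ∈ {3}; common: ∅.
  x = 4: f ≡ 0 at y ∈ {2, 3}; g ≡ 0 at y ∈ {4}; common: ∅.
Collecting: common zeros = {(0, 0)}, so the count is 1.
Comparison with the Bézout bound: 1 ≤ 2 = deg(f)·deg(g), as expected for curves with no common component (the affine F_5-count falls short of the bound because intersections may lie at infinity, over extension fields, or carry multiplicity).


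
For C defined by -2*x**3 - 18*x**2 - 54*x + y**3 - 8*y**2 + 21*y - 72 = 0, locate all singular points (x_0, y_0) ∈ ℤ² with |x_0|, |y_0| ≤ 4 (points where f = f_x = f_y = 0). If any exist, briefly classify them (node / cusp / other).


Singular points: {(-3, 3)}; classification: cusp.

Compute partial derivatives:
  f_x = -6*x**2 - 36*x - 54.
  f_y = 3*y**2 - 16*y + 21.
Scan x_0 ∈ {−4, ..., 4}. For each x_0, f_y(x_0, y) is a polynomial in y; find its integer roots y ∈ {−4, ..., 4}, then test f_x and f at those candidates.
  x = -4: f_y(-4, y) = 3*y**2 - 16*y + 21; vanishes at y ∈ {3}. (-4, 3): f_x = -6 ≠ 0.
  x = -3: f_y(-3, y) = 3*y**2 - 16*y + 21; vanishes at y ∈ {3}. (-3, 3): f_x = 0, f = 0 — SINGULAR.
  x = -2: f_y(-2, y) = 3*y**2 - 16*y + 21; vanishes at y ∈ {3}. (-2, 3): f_x = -6 ≠ 0.
  x = -1: f_y(-1, y) = 3*y**2 - 16*y + 21; vanishes at y ∈ {3}. (-1, 3): f_x = -24 ≠ 0.
  x = 0: f_y(0, y) = 3*y**2 - 16*y + 21; vanishes at y ∈ {3}. (0, 3): f_x = -54 ≠ 0.
  x = 1: f_y(1, y) = 3*y**2 - 16*y + 21; vanishes at y ∈ {3}. (1, 3): f_x = -96 ≠ 0.
  x = 2: f_y(2, y) = 3*y**2 - 16*y + 21; vanishes at y ∈ {3}. (2, 3): f_x = -150 ≠ 0.
  x = 3: f_y(3, y) = 3*y**2 - 16*y + 21; vanishes at y ∈ {3}. (3, 3): f_x = -216 ≠ 0.
  x = 4: f_y(4, y) = 3*y**2 - 16*y + 21; vanishes at y ∈ {3}. (4, 3): f_x = -294 ≠ 0.
Only singular point on the grid: (-3, 3).
Classify: substitute x = -3 + u, y = 3 + v and expand: f = -2*u**3 + v**3 + v**2.
No constant or linear terms (consistent with a singular point). Quadratic part: v**2. Cubic part: -2*u**3 + v**3.
The quadratic part v**2 is a perfect square, so there is a single (double) tangent line v = 0, i.e. y = 3. Restricting the cubic part to that line (v = 0) leaves -2*u**3 ≠ 0, so f is not divisible by v and the branch is v² ≈ 2*u**3 to lowest order — this is a cusp.
Classification: cusp.


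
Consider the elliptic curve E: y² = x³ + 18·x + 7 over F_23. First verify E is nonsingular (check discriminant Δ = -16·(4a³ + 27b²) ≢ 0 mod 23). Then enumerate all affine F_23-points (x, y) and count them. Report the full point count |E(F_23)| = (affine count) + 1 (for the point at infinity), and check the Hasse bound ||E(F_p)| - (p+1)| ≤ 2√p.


Affine points = {(1, 7), (1, 16), (6, 3), (6, 20), (7, 4), (7, 19), (9, 1), (9, 22), (11, 8), (11, 15), (13, 0), (14, 6), (14, 17), (15, 8), (15, 15), (19, 3), (19, 20), (20, 8), (20, 15), (21, 3), (21, 20)}; affine count = 21; |E(F_23)| = 22.

Discriminant check: Δ ∝ 4a³ + 27b² = 4·18³ + 27·7² = 4·5832 + 27·49 ≡ 18 (mod 23). Nonzero ⇒ E is nonsingular.
For each x ∈ F_23, compute rhs = x³ + 18·x + 7 mod 23, then count y ∈ F_23 with y² ≡ rhs.
  x = 0: rhs = 7, matching y values: none (0 points).
  x = 1: rhs = 3, matching y values: 7, 16 (2 points).
  x = 2: rhs = 5, matching y values: none (0 points).
  x = 3: rhs = 19, matching y values: none (0 points).
  x = 4: rhs = 5, matching y values: none (0 points).
  x = 5: rhs = 15, matching y values: none (0 points).
  x = 6: rhs = 9, matching y values: 3, 20 (2 points).
  x = 7: rhs = 16, matching y values: 4, 19 (2 points).
  x = 8: rhs = 19, matching y values: none (0 points).
  x = 9: rhs = 1, matching y values: 1, 22 (2 points).
  x = 10: rhs = 14, matching y values: none (0 points).
  x = 11: rhs = 18, matching y values: 8, 15 (2 points).
  x = 12: rhs = 19, matching y values: none (0 points).
  x = 13: rhs = 0, matching y values: 0 (1 points).
  x = 14: rhs = 13, matching y values: 6, 17 (2 points).
  x = 15: rhs = 18, matching y values: 8, 15 (2 points).
  x = 16: rhs = 21, matching y values: none (0 points).
  x = 17: rhs = 5, matching y values: none (0 points).
  x = 18: rhs = 22, matching y values: none (0 points).
  x = 19: rhs = 9, matching y values: 3, 20 (2 points).
  x = 20: rhs = 18, matching y values: 8, 15 (2 points).
  x = 21: rhs = 9, matching y values: 3, 20 (2 points).
  x = 22: rhs = 11, matching y values: none (0 points).
Total affine count: 21.
Full point count |E(F_23)| = 21 + 1 = 22.
Hasse bound: |22 − (23+1)| = |-2| = 2 ≤ 2√23 ≈ 9.5917 ✓.


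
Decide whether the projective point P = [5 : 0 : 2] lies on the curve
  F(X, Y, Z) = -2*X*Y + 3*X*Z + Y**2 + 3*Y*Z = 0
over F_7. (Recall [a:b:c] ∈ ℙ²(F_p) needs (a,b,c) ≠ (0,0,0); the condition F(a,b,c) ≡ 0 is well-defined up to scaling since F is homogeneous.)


F(5,0,2) ≡ 2 (mod 7); P is NOT on the curve.

Evaluate F(5, 0, 2) term-by-term (mod 7).
  -2*X*Y ↦ -2·5·0·1 = 0
  3*X*Z ↦ 3·5·1·2 = 30
  Y**2 ↦ 1·1·0·1 = 0
  3*Y*Z ↦ 3·1·0·2 = 0
Sum: F(5, 0, 2) = (0) + (30) + (0) + (0) = 30.
Reducing mod 7: 30 ≡ 2 (mod 7).
Since F(a, b, c) ≡ 2 ≠ 0 (mod 7), P does NOT lie on the curve.


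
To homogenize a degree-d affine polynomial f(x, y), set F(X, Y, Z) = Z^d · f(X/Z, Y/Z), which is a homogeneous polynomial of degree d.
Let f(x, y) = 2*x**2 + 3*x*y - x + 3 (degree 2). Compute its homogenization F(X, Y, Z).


F(X, Y, Z) = 2*X**2 + 3*X*Y - X*Z + 3*Z**2

deg(f) = 2.
Substitute x = X/Z, y = Y/Z into f, then multiply by Z^2.
  monomial 2·x^2·y^0 ↦ 2·X^2·Y^0·Z^0.
  monomial 3·x^1·y^1 ↦ 3·X^1·Y^1·Z^0.
  monomial -1·x^1·y^0 ↦ -1·X^1·Y^0·Z^1.
  monomial 3·x^0·y^0 ↦ 3·X^0·Y^0·Z^2.
Collecting: F(X, Y, Z) = 2*X**2 + 3*X*Y - X*Z + 3*Z**2.


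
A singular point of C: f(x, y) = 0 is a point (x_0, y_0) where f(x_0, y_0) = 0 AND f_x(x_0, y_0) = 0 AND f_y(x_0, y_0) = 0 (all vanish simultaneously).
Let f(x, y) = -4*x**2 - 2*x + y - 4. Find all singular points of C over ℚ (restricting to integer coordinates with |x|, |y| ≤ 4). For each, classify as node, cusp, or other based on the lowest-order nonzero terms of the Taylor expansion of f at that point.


No singular points in the scanned grid; C is smooth there.

Compute partial derivatives:
  f_x = -8*x - 2.
  f_y = 1.
f_y = 1 is a nonzero constant, so f_y never vanishes: no point (x, y) can satisfy f = f_x = f_y = 0. In particular no (x, y) ∈ {−4, ..., 4}² is singular; the curve is smooth.


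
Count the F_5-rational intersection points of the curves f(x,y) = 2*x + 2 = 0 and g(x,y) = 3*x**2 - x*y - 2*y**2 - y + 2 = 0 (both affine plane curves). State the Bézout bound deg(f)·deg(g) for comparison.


Common zeros: {(4, 0)}; count = 1; Bézout bound = 2.

deg(f) = 1, deg(g) = 2, so Bézout bound = 2.
Scan x ∈ F_5. For each x, list the y ∈ F_5 with f(x, y) ≡ 0 and those with g(x, y) ≡ 0 (mod 5); the common zeros in that column are the intersection.
  x = 0: f ≡ 0 at y ∈ ∅; g ≡ 0 at y ∈ ∅; common: ∅.
  x = 1: f ≡ 0 at y ∈ ∅; g ≡ 0 at y ∈ {0, 4}; common: ∅.
  x = 2: f ≡ 0 at y ∈ ∅; g ≡ 0 at y ∈ {2, 4}; common: ∅.
  x = 3: f ≡ 0 at y ∈ ∅; g ≡ 0 at y ∈ ∅; common: ∅.
  x = 4: f ≡ 0 at y ∈ {0, 1, 2, 3, 4}; g ≡ 0 at y ∈ {0}; common: {0}.
Collecting: common zeros = {(4, 0)}, so the count is 1.
Comparison with the Bézout bound: 1 ≤ 2 = deg(f)·deg(g), as expected for curves with no common component (the affine F_5-count falls short of the bound because intersections may lie at infinity, over extension fields, or carry multiplicity).


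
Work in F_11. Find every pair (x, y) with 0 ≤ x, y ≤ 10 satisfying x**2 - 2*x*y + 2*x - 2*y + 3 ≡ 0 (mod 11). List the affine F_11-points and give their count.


Affine F_11-points: {(0, 7), (1, 7), (2, 0), (3, 5), (4, 6), (5, 5), (6, 6), (7, 0), (8, 4), (9, 4)}; count = 10.

For each of the 121 pairs (x, y) ∈ F_11², evaluate f(x, y) mod 11. Record the zeros.
  x = 0: [0↦3, 1↦1, 2↦10, 3↦8, 4↦6, 5↦4, 6↦2, 7↦0, 8↦9, 9↦7, 10↦5]  zeros at y ∈ {7}
  x = 1: [0↦6, 1↦2, 2↦9, 3↦5, 4↦1, 5↦8, 6↦4, 7↦0, 8↦7, 9↦3, 10↦10]  zeros at y ∈ {7}
  x = 2: [0↦0, 1↦5, 2↦10, 3↦4, 4↦9, 5↦3, 6↦8, 7↦2, 8↦7, 9↦1, 10↦6]  zeros at y ∈ {0}
  x = 3: [0↦7, 1↦10, 2↦2, 3↦5, 4↦8, 5↦0, 6↦3, 7↦6, 8↦9, 9↦1, 10↦4]  zeros at y ∈ {5}
  x = 4: [0↦5, 1↦6, 2↦7, 3↦8, 4↦9, 5↦10, 6↦0, 7↦1, 8↦2, 9↦3, 10↦4]  zeros at y ∈ {6}
  x = 5: [0↦5, 1↦4, 2↦3, 3↦2, 4↦1, 5↦0, 6↦10, 7↦9, 8↦8, 9↦7, 10↦6]  zeros at y ∈ {5}
  x = 6: [0↦7, 1↦4, 2↦1, 3↦9, 4↦6, 5↦3, 6↦0, 7↦8, 8↦5, 9↦2, 10↦10]  zeros at y ∈ {6}
  x = 7: [0↦0, 1↦6, 2↦1, 3↦7, 4↦2, 5↦8, 6↦3, 7↦9, 8↦4, 9↦10, 10↦5]  zeros at y ∈ {0}
  x = 8: [0↦6, 1↦10, 2↦3, 3↦7, 4↦0, 5↦4, 6↦8, 7↦1, 8↦5, 9↦9, 10↦2]  zeros at y ∈ {4}
  x = 9: [0↦3, 1↦5, 2↦7, 3↦9, 4↦0, 5↦2, 6↦4, 7↦6, 8↦8, 9↦10, 10↦1]  zeros at y ∈ {4}
  x = 10: [0↦2, 1↦2, 2↦2, 3↦2, 4↦2, 5↦2, 6↦2, 7↦2, 8↦2, 9↦2, 10↦2]  zeros at y ∈ ∅
Collecting zeros: affine points = {(0, 7), (1, 7), (2, 0), (3, 5), (4, 6), (5, 5), (6, 6), (7, 0), (8, 4), (9, 4)}.
Total count |C(F_11)_aff| = 10.


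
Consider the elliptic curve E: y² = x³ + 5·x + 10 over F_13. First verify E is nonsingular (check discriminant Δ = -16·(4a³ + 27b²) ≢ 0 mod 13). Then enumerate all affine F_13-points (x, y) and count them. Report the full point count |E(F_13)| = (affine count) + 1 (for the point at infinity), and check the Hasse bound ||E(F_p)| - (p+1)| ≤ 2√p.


Affine points = {(0, 6), (0, 7), (1, 4), (1, 9), (3, 0), (4, 4), (4, 9), (5, 2), (5, 11), (6, 3), (6, 10), (8, 4), (8, 9), (9, 2), (9, 11), (12, 2), (12, 11)}; affine count = 17; |E(F_13)| = 18.

Discriminant check: Δ ∝ 4a³ + 27b² = 4·5³ + 27·10² = 4·125 + 27·100 ≡ 2 (mod 13). Nonzero ⇒ E is nonsingular.
For each x ∈ F_13, compute rhs = x³ + 5·x + 10 mod 13, then count y ∈ F_13 with y² ≡ rhs.
  x = 0: rhs = 10, matching y values: 6, 7 (2 points).
  x = 1: rhs = 3, matching y values: 4, 9 (2 points).
  x = 2: rhs = 2, matching y values: none (0 points).
  x = 3: rhs = 0, matching y values: 0 (1 points).
  x = 4: rhs = 3, matching y values: 4, 9 (2 points).
  x = 5: rhs = 4, matching y values: 2, 11 (2 points).
  x = 6: rhs = 9, matching y values: 3, 10 (2 points).
  x = 7: rhs = 11, matching y values: none (0 points).
  x = 8: rhs = 3, matching y values: 4, 9 (2 points).
  x = 9: rhs = 4, matching y values: 2, 11 (2 points).
  x = 10: rhs = 7, matching y values: none (0 points).
  x = 11: rhs = 5, matching y values: none (0 points).
  x = 12: rhs = 4, matching y values: 2, 11 (2 points).
Total affine count: 17.
Full point count |E(F_13)| = 17 + 1 = 18.
Hasse bound: |18 − (13+1)| = |4| = 4 ≤ 2√13 ≈ 7.2111 ✓.


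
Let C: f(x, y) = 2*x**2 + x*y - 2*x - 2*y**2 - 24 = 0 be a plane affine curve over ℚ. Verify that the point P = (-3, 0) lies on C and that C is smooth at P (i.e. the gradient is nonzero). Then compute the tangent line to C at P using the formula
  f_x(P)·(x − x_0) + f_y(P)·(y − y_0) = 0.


Tangent line at P: -14*x - 3*y - 42 = 0.

Step 1: f(-3, 0) = 0, so P lies on C.
Step 2: partial derivatives
  f_x(x, y) = 4*x + y - 2, f_y(x, y) = x - 4*y.
  f_x(P) = -14, f_y(P) = -3 (gradient nonzero, so P is smooth).
Step 3: tangent line at P: -14·(x − -3) + -3·(y − 0) = 0.
Expanding: -14*x - 3*y - 42 = 0.


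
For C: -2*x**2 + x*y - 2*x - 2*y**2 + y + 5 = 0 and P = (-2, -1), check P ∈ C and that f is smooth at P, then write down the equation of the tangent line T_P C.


Tangent line at P: 5*x + 3*y + 13 = 0.

Step 1: f(-2, -1) = 0, so P lies on C.
Step 2: partial derivatives
  f_x(x, y) = -4*x + y - 2, f_y(x, y) = x - 4*y + 1.
  f_x(P) = 5, f_y(P) = 3 (gradient nonzero, so P is smooth).
Step 3: tangent line at P: 5·(x − -2) + 3·(y − -1) = 0.
Expanding: 5*x + 3*y + 13 = 0.


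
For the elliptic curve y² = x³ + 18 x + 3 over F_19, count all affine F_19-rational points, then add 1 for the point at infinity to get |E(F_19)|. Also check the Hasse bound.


Affine points = {(2, 3), (2, 16), (4, 5), (4, 14), (5, 3), (5, 16), (6, 2), (6, 17), (7, 4), (7, 15), (9, 1), (9, 18), (10, 9), (10, 10), (12, 3), (12, 16), (14, 4), (14, 15), (15, 0), (16, 6), (16, 13), (17, 4), (17, 15)}; affine count = 23; |E(F_19)| = 24.

Discriminant check: Δ ∝ 4a³ + 27b² = 4·18³ + 27·3² = 4·5832 + 27·9 ≡ 11 (mod 19). Nonzero ⇒ E is nonsingular.
For each x ∈ F_19, compute rhs = x³ + 18·x + 3 mod 19, then count y ∈ F_19 with y² ≡ rhs.
  x = 0: rhs = 3, matching y values: none (0 points).
  x = 1: rhs = 3, matching y values: none (0 points).
  x = 2: rhs = 9, matching y values: 3, 16 (2 points).
  x = 3: rhs = 8, matching y values: none (0 points).
  x = 4: rhs = 6, matching y values: 5, 14 (2 points).
  x = 5: rhs = 9, matching y values: 3, 16 (2 points).
  x = 6: rhs = 4, matching y values: 2, 17 (2 points).
  x = 7: rhs = 16, matching y values: 4, 15 (2 points).
  x = 8: rhs = 13, matching y values: none (0 points).
  x = 9: rhs = 1, matching y values: 1, 18 (2 points).
  x = 10: rhs = 5, matching y values: 9, 10 (2 points).
  x = 11: rhs = 12, matching y values: none (0 points).
  x = 12: rhs = 9, matching y values: 3, 16 (2 points).
  x = 13: rhs = 2, matching y values: none (0 points).
  x = 14: rhs = 16, matching y values: 4, 15 (2 points).
  x = 15: rhs = 0, matching y values: 0 (1 points).
  x = 16: rhs = 17, matching y values: 6, 13 (2 points).
  x = 17: rhs = 16, matching y values: 4, 15 (2 points).
  x = 18: rhs = 3, matching y values: none (0 points).
Total affine count: 23.
Full point count |E(F_19)| = 23 + 1 = 24.
Hasse bound: |24 − (19+1)| = |4| = 4 ≤ 2√19 ≈ 8.7178 ✓.


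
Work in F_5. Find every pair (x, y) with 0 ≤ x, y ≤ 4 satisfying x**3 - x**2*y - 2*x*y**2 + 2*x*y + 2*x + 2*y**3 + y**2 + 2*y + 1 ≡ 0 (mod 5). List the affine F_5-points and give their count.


Affine F_5-points: {(0, 2), (0, 3), (3, 1), (3, 3), (4, 4)}; count = 5.

For each of the 25 pairs (x, y) ∈ F_5², evaluate f(x, y) mod 5. Record the zeros.
  x = 0: [0↦1, 1↦1, 2↦0, 3↦0, 4↦3]  zeros at y ∈ {2, 3}
  x = 1: [0↦4, 1↦3, 2↦2, 3↦3, 4↦3]  zeros at y ∈ ∅
  x = 2: [0↦3, 1↦4, 2↦1, 3↦1, 4↦1]  zeros at y ∈ ∅
  x = 3: [0↦4, 1↦0, 2↦3, 3↦0, 4↦3]  zeros at y ∈ {1, 3}
  x = 4: [0↦3, 1↦2, 2↦4, 3↦1, 4↦0]  zeros at y ∈ {4}
Collecting zeros: affine points = {(0, 2), (0, 3), (3, 1), (3, 3), (4, 4)}.
Total count |C(F_5)_aff| = 5.


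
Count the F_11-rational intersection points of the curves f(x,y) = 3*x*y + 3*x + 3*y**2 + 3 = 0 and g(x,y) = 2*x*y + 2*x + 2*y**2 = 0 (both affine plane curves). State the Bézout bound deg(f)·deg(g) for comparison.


Common zeros: ∅; count = 0; Bézout bound = 4.

deg(f) = 2, deg(g) = 2, so Bézout bound = 4.
Scan x ∈ F_11. For each x, list the y ∈ F_11 with f(x, y) ≡ 0 and those with g(x, y) ≡ 0 (mod 11); the common zeros in that column are the intersection.
  x = 0: f ≡ 0 at y ∈ ∅; g ≡ 0 at y ∈ {0}; common: ∅.
  x = 1: f ≡ 0 at y ∈ {4, 6}; g ≡ 0 at y ∈ ∅; common: ∅.
  x = 2: f ≡ 0 at y ∈ {2, 7}; g ≡ 0 at y ∈ ∅; common: ∅.
  x = 3: f ≡ 0 at y ∈ {3, 5}; g ≡ 0 at y ∈ ∅; common: ∅.
  x = 4: f ≡ 0 at y ∈ ∅; g ≡ 0 at y ∈ {9}; common: ∅.
  x = 5: f ≡ 0 at y ∈ {8, 9}; g ≡ 0 at y ∈ {1, 5}; common: ∅.
  x = 6: f ≡ 0 at y ∈ ∅; g ≡ 0 at y ∈ {2, 3}; common: ∅.
  x = 7: f ≡ 0 at y ∈ ∅; g ≡ 0 at y ∈ ∅; common: ∅.
  x = 8: f ≡ 0 at y ∈ ∅; g ≡ 0 at y ∈ ∅; common: ∅.
  x = 9: f ≡ 0 at y ∈ ∅; g ≡ 0 at y ∈ {6, 7}; common: ∅.
  x = 10: f ≡ 0 at y ∈ {0, 1}; g ≡ 0 at y ∈ {4, 8}; common: ∅.
Collecting: common zeros = ∅, so the count is 0.
Comparison with the Bézout bound: 0 ≤ 4 = deg(f)·deg(g), as expected for curves with no common component (the affine F_11-count falls short of the bound because intersections may lie at infinity, over extension fields, or carry multiplicity).


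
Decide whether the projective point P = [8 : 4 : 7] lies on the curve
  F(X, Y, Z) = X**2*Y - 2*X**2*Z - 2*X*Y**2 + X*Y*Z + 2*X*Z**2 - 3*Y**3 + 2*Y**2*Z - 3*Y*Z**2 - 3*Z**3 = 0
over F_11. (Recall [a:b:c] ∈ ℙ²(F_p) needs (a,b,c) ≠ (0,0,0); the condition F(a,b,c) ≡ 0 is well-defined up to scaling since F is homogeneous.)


F(8,4,7) ≡ 1 (mod 11); P is NOT on the curve.

Evaluate F(8, 4, 7) term-by-term (mod 11).
  X**2*Y ↦ 1·64·4·1 = 256
  -2*X**2*Z ↦ -2·64·1·7 = -896
  -2*X*Y**2 ↦ -2·8·16·1 = -256
  X*Y*Z ↦ 1·8·4·7 = 224
  2*X*Z**2 ↦ 2·8·1·49 = 784
  -3*Y**3 ↦ -3·1·64·1 = -192
  2*Y**2*Z ↦ 2·1·16·7 = 224
  -3*Y*Z**2 ↦ -3·1·4·49 = -588
  -3*Z**3 ↦ -3·1·1·343 = -1029
Sum: F(8, 4, 7) = (256) + (-896) + (-256) + (224) + (784) + (-192) + (224) + (-588) + (-1029) = -1473.
Reducing mod 11: -1473 ≡ 1 (mod 11).
Since F(a, b, c) ≡ 1 ≠ 0 (mod 11), P does NOT lie on the curve.


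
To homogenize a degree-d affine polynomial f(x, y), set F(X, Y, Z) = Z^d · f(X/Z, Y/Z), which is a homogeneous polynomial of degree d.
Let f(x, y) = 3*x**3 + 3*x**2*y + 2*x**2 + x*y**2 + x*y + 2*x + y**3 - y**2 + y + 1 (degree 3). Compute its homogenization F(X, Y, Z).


F(X, Y, Z) = 3*X**3 + 3*X**2*Y + 2*X**2*Z + X*Y**2 + X*Y*Z + 2*X*Z**2 + Y**3 - Y**2*Z + Y*Z**2 + Z**3

deg(f) = 3.
Substitute x = X/Z, y = Y/Z into f, then multiply by Z^3.
  monomial 3·x^3·y^0 ↦ 3·X^3·Y^0·Z^0.
  monomial 3·x^2·y^1 ↦ 3·X^2·Y^1·Z^0.
  monomial 2·x^2·y^0 ↦ 2·X^2·Y^0·Z^1.
  monomial 1·x^1·y^2 ↦ 1·X^1·Y^2·Z^0.
  monomial 1·x^1·y^1 ↦ 1·X^1·Y^1·Z^1.
  monomial 2·x^1·y^0 ↦ 2·X^1·Y^0·Z^2.
  monomial 1·x^0·y^3 ↦ 1·X^0·Y^3·Z^0.
  monomial -1·x^0·y^2 ↦ -1·X^0·Y^2·Z^1.
  monomial 1·x^0·y^1 ↦ 1·X^0·Y^1·Z^2.
  monomial 1·x^0·y^0 ↦ 1·X^0·Y^0·Z^3.
Collecting: F(X, Y, Z) = 3*X**3 + 3*X**2*Y + 2*X**2*Z + X*Y**2 + X*Y*Z + 2*X*Z**2 + Y**3 - Y**2*Z + Y*Z**2 + Z**3.


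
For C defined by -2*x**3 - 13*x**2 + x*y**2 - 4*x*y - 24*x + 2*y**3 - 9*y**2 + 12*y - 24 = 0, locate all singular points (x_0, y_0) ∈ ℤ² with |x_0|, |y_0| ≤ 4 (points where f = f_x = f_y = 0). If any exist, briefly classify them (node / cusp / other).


Singular points: {(-2, 2)}; classification: node.

Compute partial derivatives:
  f_x = -6*x**2 - 26*x + y**2 - 4*y - 24.
  f_y = 2*x*y - 4*x + 6*y**2 - 18*y + 12.
Scan x_0 ∈ {−4, ..., 4}. For each x_0, f_y(x_0, y) is a polynomial in y; find its integer roots y ∈ {−4, ..., 4}, then test f_x and f at those candidates.
  x = -4: f_y(-4, y) = 6*y**2 - 26*y + 28; vanishes at y ∈ {2}. (-4, 2): f_x = -20 ≠ 0.
  x = -3: f_y(-3, y) = 6*y**2 - 24*y + 24; vanishes at y ∈ {2}. (-3, 2): f_x = -4 ≠ 0.
  x = -2: f_y(-2, y) = 6*y**2 - 22*y + 20; vanishes at y ∈ {2}. (-2, 2): f_x = 0, f = 0 — SINGULAR.
  x = -1: f_y(-1, y) = 6*y**2 - 20*y + 16; vanishes at y ∈ {2}. (-1, 2): f_x = -8 ≠ 0.
  x = 0: f_y(0, y) = 6*y**2 - 18*y + 12; vanishes at y ∈ {1, 2}. (0, 1): f_x = -27 ≠ 0; (0, 2): f_x = -28 ≠ 0.
  x = 1: f_y(1, y) = 6*y**2 - 16*y + 8; vanishes at y ∈ {2}. (1, 2): f_x = -60 ≠ 0.
  x = 2: f_y(2, y) = 6*y**2 - 14*y + 4; vanishes at y ∈ {2}. (2, 2): f_x = -104 ≠ 0.
  x = 3: f_y(3, y) = 6*y**2 - 12*y; vanishes at y ∈ {0, 2}. (3, 0): f_x = -156 ≠ 0; (3, 2): f_x = -160 ≠ 0.
  x = 4: f_y(4, y) = 6*y**2 - 10*y - 4; vanishes at y ∈ {2}. (4, 2): f_x = -228 ≠ 0.
Only singular point on the grid: (-2, 2).
Classify: substitute x = -2 + u, y = 2 + v and expand: f = -2*u**3 - u**2 + u*v**2 + 2*v**3 + v**2.
No constant or linear terms (consistent with a singular point). Quadratic part: -u**2 + v**2. Cubic part: -2*u**3 + u*v**2 + 2*v**3.
The quadratic part v**2 - u**2 = (v − u)(v + u) splits into two distinct linear factors, so there are two distinct tangent lines y − 2 = ±(x − -2) — this is a node (ordinary double point).
Classification: node.


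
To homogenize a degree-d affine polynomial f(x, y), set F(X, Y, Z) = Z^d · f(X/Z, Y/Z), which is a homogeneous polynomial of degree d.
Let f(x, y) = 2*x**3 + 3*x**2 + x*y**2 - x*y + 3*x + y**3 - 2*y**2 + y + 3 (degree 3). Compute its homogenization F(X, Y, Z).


F(X, Y, Z) = 2*X**3 + 3*X**2*Z + X*Y**2 - X*Y*Z + 3*X*Z**2 + Y**3 - 2*Y**2*Z + Y*Z**2 + 3*Z**3

deg(f) = 3.
Substitute x = X/Z, y = Y/Z into f, then multiply by Z^3.
  monomial 2·x^3·y^0 ↦ 2·X^3·Y^0·Z^0.
  monomial 3·x^2·y^0 ↦ 3·X^2·Y^0·Z^1.
  monomial 1·x^1·y^2 ↦ 1·X^1·Y^2·Z^0.
  monomial -1·x^1·y^1 ↦ -1·X^1·Y^1·Z^1.
  monomial 3·x^1·y^0 ↦ 3·X^1·Y^0·Z^2.
  monomial 1·x^0·y^3 ↦ 1·X^0·Y^3·Z^0.
  monomial -2·x^0·y^2 ↦ -2·X^0·Y^2·Z^1.
  monomial 1·x^0·y^1 ↦ 1·X^0·Y^1·Z^2.
  monomial 3·x^0·y^0 ↦ 3·X^0·Y^0·Z^3.
Collecting: F(X, Y, Z) = 2*X**3 + 3*X**2*Z + X*Y**2 - X*Y*Z + 3*X*Z**2 + Y**3 - 2*Y**2*Z + Y*Z**2 + 3*Z**3.


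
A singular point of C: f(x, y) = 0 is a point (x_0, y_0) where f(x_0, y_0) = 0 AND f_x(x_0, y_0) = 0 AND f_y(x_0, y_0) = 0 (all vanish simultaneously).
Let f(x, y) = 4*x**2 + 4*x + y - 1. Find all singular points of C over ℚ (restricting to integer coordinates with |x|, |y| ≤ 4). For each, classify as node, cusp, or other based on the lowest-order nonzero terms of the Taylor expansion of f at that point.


No singular points in the scanned grid; C is smooth there.

Compute partial derivatives:
  f_x = 8*x + 4.
  f_y = 1.
f_y = 1 is a nonzero constant, so f_y never vanishes: no point (x, y) can satisfy f = f_x = f_y = 0. In particular no (x, y) ∈ {−4, ..., 4}² is singular; the curve is smooth.
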